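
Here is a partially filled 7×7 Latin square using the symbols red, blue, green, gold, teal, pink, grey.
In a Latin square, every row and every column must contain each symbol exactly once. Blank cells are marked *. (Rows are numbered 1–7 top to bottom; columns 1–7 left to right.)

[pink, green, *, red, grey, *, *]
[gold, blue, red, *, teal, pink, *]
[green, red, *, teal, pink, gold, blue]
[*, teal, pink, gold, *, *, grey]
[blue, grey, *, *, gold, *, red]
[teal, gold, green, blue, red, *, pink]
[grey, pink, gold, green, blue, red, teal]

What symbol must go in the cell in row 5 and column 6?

Row 1, column 7: row 1 has {red, green, pink, grey} and column 7 has {red, blue, teal, pink, grey}, leaving only gold.
Row 2, column 4: row 2 has {red, blue, gold, teal, pink} and column 4 has {red, blue, green, gold, teal}, leaving only grey.
Row 2, column 7: row 2 has {red, blue, gold, teal, pink, grey} and column 7 has {red, blue, gold, teal, pink, grey}, leaving only green.
Row 3, column 3: row 3 has {red, blue, green, gold, teal, pink} and column 3 has {red, green, gold, pink}, leaving only grey.
Row 4, column 1: row 4 has {gold, teal, pink, grey} and column 1 has {blue, green, gold, teal, pink, grey}, leaving only red.
Row 4, column 5: row 4 has {red, gold, teal, pink, grey} and column 5 has {red, blue, gold, teal, pink, grey}, leaving only green.
Row 4, column 6: row 4 has {red, green, gold, teal, pink, grey} and column 6 has {red, gold, pink}, leaving only blue.
Row 1, column 6: row 1 has {red, green, gold, pink, grey} and column 6 has {red, blue, gold, pink}, leaving only teal.
Row 5 already has {red, blue, gold, grey} and column 6 already has {red, blue, gold, teal, pink}, so row 5, column 6 must be green.

green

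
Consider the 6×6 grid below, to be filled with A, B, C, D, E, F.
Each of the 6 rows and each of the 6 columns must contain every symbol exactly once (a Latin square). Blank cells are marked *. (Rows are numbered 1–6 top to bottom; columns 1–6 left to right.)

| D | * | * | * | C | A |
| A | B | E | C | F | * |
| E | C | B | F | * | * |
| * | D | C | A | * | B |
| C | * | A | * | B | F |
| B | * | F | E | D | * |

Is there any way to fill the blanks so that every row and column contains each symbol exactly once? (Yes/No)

Row 1, column 3: row 1 together with column 3 already contain {A, B, C, D, E, F} — every symbol — so nothing can go there. The grid has no valid completion.

No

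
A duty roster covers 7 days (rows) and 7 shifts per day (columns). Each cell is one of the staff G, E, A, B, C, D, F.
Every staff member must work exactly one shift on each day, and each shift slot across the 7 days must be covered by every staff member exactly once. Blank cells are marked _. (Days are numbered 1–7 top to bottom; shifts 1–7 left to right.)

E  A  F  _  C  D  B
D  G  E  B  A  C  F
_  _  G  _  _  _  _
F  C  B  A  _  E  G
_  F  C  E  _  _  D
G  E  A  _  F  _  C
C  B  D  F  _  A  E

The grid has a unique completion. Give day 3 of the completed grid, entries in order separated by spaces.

Day 3, shift 2: day 3 has {G} and shift 2 has {G, E, A, B, C, F}, leaving only D.
Day 3, shift 4: day 3 has {G, D} and shift 4 has {E, A, B, F}, leaving only C.
Day 3, shift 7: day 3 has {G, C, D} and shift 7 has {G, E, B, C, D, F}, leaving only A.
Day 3, shift 1: day 3 has {G, A, C, D} and shift 1 has {G, E, C, D, F}, leaving only B.
Day 3, shift 5: day 3 has {G, A, B, C, D} and shift 5 has {A, C, F}, leaving only E.
Day 3, shift 6: day 3 has {G, E, A, B, C, D} and shift 6 has {E, A, C, D}, leaving only F.
So day 3 reads: B D G C E F A.

B D G C E F A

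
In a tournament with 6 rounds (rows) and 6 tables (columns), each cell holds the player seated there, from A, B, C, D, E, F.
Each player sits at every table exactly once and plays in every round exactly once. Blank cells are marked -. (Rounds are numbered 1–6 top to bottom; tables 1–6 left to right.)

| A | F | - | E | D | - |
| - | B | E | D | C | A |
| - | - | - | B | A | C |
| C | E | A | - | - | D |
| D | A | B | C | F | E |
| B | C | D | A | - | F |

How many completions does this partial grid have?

Round 1, table 3: eliminating its round and table leaves {C}.
Round 1, table 6: eliminating its round and table leaves {B}.
Round 2, table 1: eliminating its round and table leaves {F}.
Round 3, table 1: eliminating its round and table leaves {E, F}.
Round 3, table 2: eliminating its round and table leaves {D}.
Round 3, table 3: eliminating its round and table leaves {F}.
Round 4, table 4: eliminating its round and table leaves {F}.
Round 4, table 5: eliminating its round and table leaves {B}.
Round 6, table 5: eliminating its round and table leaves {E}.
Only one assignment across all blanks avoids any round or table repeat, giving 1 completion.

1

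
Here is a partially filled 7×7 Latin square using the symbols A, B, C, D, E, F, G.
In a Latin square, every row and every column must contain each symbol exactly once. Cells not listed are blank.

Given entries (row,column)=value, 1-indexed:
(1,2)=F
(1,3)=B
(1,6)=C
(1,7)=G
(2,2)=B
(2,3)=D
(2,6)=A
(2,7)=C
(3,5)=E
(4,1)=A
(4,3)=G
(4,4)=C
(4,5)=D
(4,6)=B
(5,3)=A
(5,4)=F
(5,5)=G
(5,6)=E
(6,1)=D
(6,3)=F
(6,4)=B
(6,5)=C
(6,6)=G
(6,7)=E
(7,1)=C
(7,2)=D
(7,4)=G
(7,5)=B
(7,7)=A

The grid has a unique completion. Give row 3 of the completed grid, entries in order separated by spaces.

F G C A E D B

Row 3, column 3: row 3 has {E} and column 3 has {A, B, D, F, G}, leaving only C.
Row 1, column 1: row 1 has {B, C, F, G} and column 1 has {A, C, D}, leaving only E.
Row 1, column 5: row 1 has {B, C, E, F, G} and column 5 has {B, C, D, E, G}, leaving only A.
Row 1, column 4: row 1 has {A, B, C, E, F, G} and column 4 has {B, C, F, G}, leaving only D.
Row 3, column 4: row 3 has {C, E} and column 4 has {B, C, D, F, G}, leaving only A.
Row 3, column 2: row 3 has {A, C, E} and column 2 has {B, D, F}, leaving only G.
Row 2, column 4: row 2 has {A, B, C, D} and column 4 has {A, B, C, D, F, G}, leaving only E.
Row 2, column 5: row 2 has {A, B, C, D, E} and column 5 has {A, B, C, D, E, G}, leaving only F.
Row 2, column 1: row 2 has {A, B, C, D, E, F} and column 1 has {A, C, D, E}, leaving only G.
Row 4, column 2: row 4 has {A, B, C, D, G} and column 2 has {B, D, F, G}, leaving only E.
Row 4, column 7: row 4 has {A, B, C, D, E, G} and column 7 has {A, C, E, G}, leaving only F.
Row 5, column 1: row 5 has {A, E, F, G} and column 1 has {A, C, D, E, G}, leaving only B.
Row 3, column 1: row 3 has {A, C, E, G} and column 1 has {A, B, C, D, E, G}, leaving only F.
Row 3, column 6: row 3 has {A, C, E, F, G} and column 6 has {A, B, C, E, G}, leaving only D.
Row 3, column 7: row 3 has {A, C, D, E, F, G} and column 7 has {A, C, E, F, G}, leaving only B.
So row 3 reads: F G C A E D B.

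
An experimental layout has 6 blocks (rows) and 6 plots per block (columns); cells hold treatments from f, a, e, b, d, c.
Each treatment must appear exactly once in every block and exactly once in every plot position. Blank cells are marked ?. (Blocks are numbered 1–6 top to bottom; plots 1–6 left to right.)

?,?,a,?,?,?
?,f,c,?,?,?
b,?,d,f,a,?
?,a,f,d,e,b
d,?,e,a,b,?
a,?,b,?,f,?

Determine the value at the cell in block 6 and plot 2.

Block 2, plot 1: block 2 has {f, c} and plot 1 has {a, b, d}, leaving only e.
Block 2, plot 4: block 2 has {f, e, c} and plot 4 has {f, a, d}, leaving only b.
Block 2, plot 5: block 2 has {f, e, b, c} and plot 5 has {f, a, e, b}, leaving only d.
Block 1, plot 5: block 1 has {a} and plot 5 has {f, a, e, b, d}, leaving only c.
Block 1, plot 1: block 1 has {a, c} and plot 1 has {a, e, b, d}, leaving only f.
Block 1, plot 4: block 1 has {f, a, c} and plot 4 has {f, a, b, d}, leaving only e.
Block 1, plot 6: block 1 has {f, a, e, c} and plot 6 has {b}, leaving only d.
Block 1, plot 2: block 1 has {f, a, e, d, c} and plot 2 has {f, a}, leaving only b.
Block 2, plot 6: block 2 has {f, e, b, d, c} and plot 6 has {b, d}, leaving only a.
Block 4, plot 1: block 4 has {f, a, e, b, d} and plot 1 has {f, a, e, b, d}, leaving only c.
Block 5, plot 2: block 5 has {a, e, b, d} and plot 2 has {f, a, b}, leaving only c.
Block 3, plot 2: block 3 has {f, a, b, d} and plot 2 has {f, a, b, c}, leaving only e.
Block 6 already has {f, a, b} and plot 2 already has {f, a, e, b, c}, so block 6, plot 2 must be d.

d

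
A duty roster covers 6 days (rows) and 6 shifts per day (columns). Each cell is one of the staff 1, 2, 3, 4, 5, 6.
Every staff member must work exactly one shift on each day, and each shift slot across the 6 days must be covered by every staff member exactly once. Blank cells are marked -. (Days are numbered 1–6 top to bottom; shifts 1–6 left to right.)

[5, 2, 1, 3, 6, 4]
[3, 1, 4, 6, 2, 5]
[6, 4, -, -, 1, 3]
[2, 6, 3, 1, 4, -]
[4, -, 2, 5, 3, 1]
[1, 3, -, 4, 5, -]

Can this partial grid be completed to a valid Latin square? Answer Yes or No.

No

Day 4, shift 6: day 4 together with shift 6 already contain {1, 2, 3, 4, 5, 6} — every symbol — so nothing can go there. The grid has no valid completion.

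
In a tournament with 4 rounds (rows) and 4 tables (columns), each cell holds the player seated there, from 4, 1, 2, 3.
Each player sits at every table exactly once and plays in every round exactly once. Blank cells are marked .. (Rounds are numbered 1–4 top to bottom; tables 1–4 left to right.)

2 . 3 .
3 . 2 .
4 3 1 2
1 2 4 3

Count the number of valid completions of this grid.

2

Round 1, table 2: eliminating its round and table leaves {4, 1}.
Round 1, table 4: eliminating its round and table leaves {4, 1}.
Round 2, table 2: eliminating its round and table leaves {4, 1}.
Round 2, table 4: eliminating its round and table leaves {4, 1}.
Enumerating the assignments across these blanks that avoid any round or table repeat gives 2 completions.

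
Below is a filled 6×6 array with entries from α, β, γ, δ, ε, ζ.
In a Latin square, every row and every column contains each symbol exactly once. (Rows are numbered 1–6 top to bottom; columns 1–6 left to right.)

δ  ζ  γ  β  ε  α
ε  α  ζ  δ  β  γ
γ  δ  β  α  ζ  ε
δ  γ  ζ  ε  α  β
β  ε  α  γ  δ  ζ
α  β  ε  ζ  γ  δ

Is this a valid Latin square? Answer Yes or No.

Every row is a permutation, but column 3 contains ζ twice (at rows 2 and 4).

No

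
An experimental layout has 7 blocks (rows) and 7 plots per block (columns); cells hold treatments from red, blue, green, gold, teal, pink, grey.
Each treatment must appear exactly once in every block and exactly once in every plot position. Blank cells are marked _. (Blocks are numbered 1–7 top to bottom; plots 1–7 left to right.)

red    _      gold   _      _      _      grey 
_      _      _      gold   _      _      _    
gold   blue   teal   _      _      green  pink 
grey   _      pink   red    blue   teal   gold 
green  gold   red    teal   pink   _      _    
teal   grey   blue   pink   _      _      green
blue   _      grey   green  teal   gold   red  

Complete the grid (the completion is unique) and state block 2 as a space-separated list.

pink red green gold grey blue teal

Block 2, plot 1: block 2 has {gold} and plot 1 has {red, blue, green, gold, teal, grey}, leaving only pink.
Block 2, plot 3: block 2 has {gold, pink} and plot 3 has {red, blue, gold, teal, pink, grey}, leaving only green.
Block 1, plot 4: block 1 has {red, gold, grey} and plot 4 has {red, green, gold, teal, pink}, leaving only blue.
Block 1, plot 5: block 1 has {red, blue, gold, grey} and plot 5 has {blue, teal, pink}, leaving only green.
Block 1, plot 6: block 1 has {red, blue, green, gold, grey} and plot 6 has {green, gold, teal}, leaving only pink.
Block 1, plot 2: block 1 has {red, blue, green, gold, pink, grey} and plot 2 has {blue, gold, grey}, leaving only teal.
Block 2, plot 2: block 2 has {green, gold, pink} and plot 2 has {blue, gold, teal, grey}, leaving only red.
Block 2, plot 5: block 2 has {red, green, gold, pink} and plot 5 has {blue, green, teal, pink}, leaving only grey.
Block 2, plot 6: block 2 has {red, green, gold, pink, grey} and plot 6 has {green, gold, teal, pink}, leaving only blue.
Block 2, plot 7: block 2 has {red, blue, green, gold, pink, grey} and plot 7 has {red, green, gold, pink, grey}, leaving only teal.
So block 2 reads: pink red green gold grey blue teal.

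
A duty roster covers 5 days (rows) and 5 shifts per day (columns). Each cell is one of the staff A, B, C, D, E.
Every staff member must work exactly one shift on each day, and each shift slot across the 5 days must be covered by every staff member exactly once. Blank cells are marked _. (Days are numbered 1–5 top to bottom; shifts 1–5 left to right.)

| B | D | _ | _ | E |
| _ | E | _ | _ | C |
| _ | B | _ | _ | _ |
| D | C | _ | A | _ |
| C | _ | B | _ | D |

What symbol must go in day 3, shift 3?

Day 1, shift 4: day 1 has {B, D, E} and shift 4 has {A}, leaving only C.
Day 1, shift 3: day 1 has {B, C, D, E} and shift 3 has {B}, leaving only A.
Day 2, shift 1: day 2 has {C, E} and shift 1 has {B, C, D}, leaving only A.
Day 2, shift 3: day 2 has {A, C, E} and shift 3 has {A, B}, leaving only D.
Day 2, shift 4: day 2 has {A, C, D, E} and shift 4 has {A, C}, leaving only B.
Day 3, shift 1: day 3 has {B} and shift 1 has {A, B, C, D}, leaving only E.
Day 3 already has {B, E} and shift 3 already has {A, B, D}, so day 3, shift 3 must be C.

C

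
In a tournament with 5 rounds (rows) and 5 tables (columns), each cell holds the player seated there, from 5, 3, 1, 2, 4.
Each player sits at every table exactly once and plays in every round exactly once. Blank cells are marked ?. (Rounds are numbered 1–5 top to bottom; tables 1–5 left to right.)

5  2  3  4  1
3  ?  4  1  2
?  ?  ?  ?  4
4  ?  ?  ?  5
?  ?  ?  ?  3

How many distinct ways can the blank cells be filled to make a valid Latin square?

Round 2, table 2: eliminating its round and table leaves {5}.
Round 3, table 1: eliminating its round and table leaves {1, 2}.
Round 3, table 2: eliminating its round and table leaves {5, 3, 1}.
Round 3, table 3: eliminating its round and table leaves {5, 1, 2}.
Round 3, table 4: eliminating its round and table leaves {5, 3, 2}.
Round 4, table 2: eliminating its round and table leaves {3, 1}.
Round 4, table 3: eliminating its round and table leaves {1, 2}.
Round 4, table 4: eliminating its round and table leaves {3, 2}.
Round 5, table 1: eliminating its round and table leaves {1, 2}.
Round 5, table 2: eliminating its round and table leaves {5, 1, 4}.
Round 5, table 3: eliminating its round and table leaves {5, 1, 2}.
Round 5, table 4: eliminating its round and table leaves {5, 2}.
Enumerating the assignments across these blanks that avoid any round or table repeat gives 3 completions.

3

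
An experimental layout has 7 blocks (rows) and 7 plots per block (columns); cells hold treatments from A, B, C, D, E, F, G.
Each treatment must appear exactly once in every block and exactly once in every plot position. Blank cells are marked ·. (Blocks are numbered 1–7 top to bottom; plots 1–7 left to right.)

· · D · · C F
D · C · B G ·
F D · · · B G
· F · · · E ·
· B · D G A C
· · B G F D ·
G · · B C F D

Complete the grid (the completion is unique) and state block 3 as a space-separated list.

Block 5, plot 1: block 5 has {A, B, C, D, G} and plot 1 has {D, F, G}, leaving only E.
Block 5, plot 3: block 5 has {A, B, C, D, E, G} and plot 3 has {B, C, D}, leaving only F.
Block 3, plot 3 is narrowed to {A, E}; only A is consistent with the remaining cells.
Block 3, plot 5: block 3 has {A, B, D, F, G} and plot 5 has {B, C, F, G}, leaving only E.
Block 3, plot 4: block 3 has {A, B, D, E, F, G} and plot 4 has {B, D, G}, leaving only C.
So block 3 reads: F D A C E B G.

F D A C E B G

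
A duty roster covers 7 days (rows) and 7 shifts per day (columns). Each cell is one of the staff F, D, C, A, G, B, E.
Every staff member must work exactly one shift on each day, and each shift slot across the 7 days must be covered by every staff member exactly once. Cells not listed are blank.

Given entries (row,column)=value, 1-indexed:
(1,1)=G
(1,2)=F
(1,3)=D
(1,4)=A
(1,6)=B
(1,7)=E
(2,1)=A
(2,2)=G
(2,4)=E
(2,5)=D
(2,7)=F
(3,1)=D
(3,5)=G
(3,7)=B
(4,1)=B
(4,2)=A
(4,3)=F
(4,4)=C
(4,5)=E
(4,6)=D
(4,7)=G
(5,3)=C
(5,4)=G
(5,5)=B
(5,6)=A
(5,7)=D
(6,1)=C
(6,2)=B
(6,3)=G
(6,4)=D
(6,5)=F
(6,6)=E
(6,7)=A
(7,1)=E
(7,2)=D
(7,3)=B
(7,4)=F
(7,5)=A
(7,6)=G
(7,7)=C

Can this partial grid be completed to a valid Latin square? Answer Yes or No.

No

Day 2, shift 3: day 2 together with shift 3 already contain {F, D, C, A, G, B, E} — every symbol — so nothing can go there. The grid has no valid completion.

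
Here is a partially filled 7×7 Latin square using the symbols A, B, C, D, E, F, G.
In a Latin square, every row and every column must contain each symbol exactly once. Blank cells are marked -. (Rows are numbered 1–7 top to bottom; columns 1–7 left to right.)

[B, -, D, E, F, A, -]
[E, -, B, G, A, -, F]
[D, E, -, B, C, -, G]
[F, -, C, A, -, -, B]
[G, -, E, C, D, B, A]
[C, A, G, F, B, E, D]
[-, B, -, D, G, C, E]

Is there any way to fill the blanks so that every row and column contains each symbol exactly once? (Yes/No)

No row or column among the givens repeats a symbol, and propagating forced cells runs into no contradiction.
One valid completion exists (for instance, B G D E F A C / E C B G A D F / D E A B C F G / F D C A E G B / G F E C D B A / C A G F B E D / A B F D G C E).

Yes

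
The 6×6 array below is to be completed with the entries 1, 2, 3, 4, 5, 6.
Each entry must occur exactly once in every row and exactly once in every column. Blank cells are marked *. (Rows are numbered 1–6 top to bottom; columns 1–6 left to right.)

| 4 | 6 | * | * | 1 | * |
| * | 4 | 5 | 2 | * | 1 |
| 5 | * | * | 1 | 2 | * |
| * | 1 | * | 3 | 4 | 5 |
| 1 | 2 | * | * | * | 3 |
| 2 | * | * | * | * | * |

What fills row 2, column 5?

6

Row 1, column 4: row 1 has {1, 4, 6} and column 4 has {1, 2, 3}, leaving only 5.
Row 1, column 6: row 1 has {1, 4, 5, 6} and column 6 has {1, 3, 5}, leaving only 2.
Row 1, column 3: row 1 has {1, 2, 4, 5, 6} and column 3 has {5}, leaving only 3.
Row 3, column 2: row 3 has {1, 2, 5} and column 2 has {1, 2, 4, 6}, leaving only 3.
Row 4, column 1: row 4 has {1, 3, 4, 5} and column 1 has {1, 2, 4, 5}, leaving only 6.
Row 2, column 1: row 2 has {1, 2, 4, 5} and column 1 has {1, 2, 4, 5, 6}, leaving only 3.
Row 2 already has {1, 2, 3, 4, 5} and column 5 already has {1, 2, 4}, so row 2, column 5 must be 6.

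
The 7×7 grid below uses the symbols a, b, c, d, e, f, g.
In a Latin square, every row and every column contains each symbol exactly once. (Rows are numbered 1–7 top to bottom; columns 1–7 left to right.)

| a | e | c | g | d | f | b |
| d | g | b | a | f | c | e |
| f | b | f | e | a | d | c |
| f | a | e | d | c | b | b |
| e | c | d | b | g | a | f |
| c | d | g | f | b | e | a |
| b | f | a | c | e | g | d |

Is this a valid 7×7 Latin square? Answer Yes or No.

No

Row 4 contains b twice (at columns 6 and 7); row 3 is also not a permutation.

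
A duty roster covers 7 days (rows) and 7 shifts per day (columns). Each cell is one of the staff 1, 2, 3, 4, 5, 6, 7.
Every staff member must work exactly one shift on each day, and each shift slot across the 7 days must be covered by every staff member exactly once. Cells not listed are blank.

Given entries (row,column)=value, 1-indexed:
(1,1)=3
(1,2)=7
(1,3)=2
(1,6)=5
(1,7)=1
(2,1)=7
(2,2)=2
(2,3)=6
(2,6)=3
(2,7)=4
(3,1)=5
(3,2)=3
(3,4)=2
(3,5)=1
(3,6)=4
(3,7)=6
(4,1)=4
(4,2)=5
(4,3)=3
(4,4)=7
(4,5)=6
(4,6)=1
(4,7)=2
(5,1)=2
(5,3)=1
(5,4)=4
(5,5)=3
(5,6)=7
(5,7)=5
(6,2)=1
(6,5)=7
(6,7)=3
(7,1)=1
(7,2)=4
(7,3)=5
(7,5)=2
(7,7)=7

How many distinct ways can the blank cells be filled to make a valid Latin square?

Day 1, shift 4: eliminating its day and shift leaves {6}.
Day 1, shift 5: eliminating its day and shift leaves {4}.
Day 2, shift 4: eliminating its day and shift leaves {1, 5}.
Day 2, shift 5: eliminating its day and shift leaves {5}.
Day 3, shift 3: eliminating its day and shift leaves {7}.
Day 5, shift 2: eliminating its day and shift leaves {6}.
Day 6, shift 1: eliminating its day and shift leaves {6}.
Day 6, shift 3: eliminating its day and shift leaves {4}.
Day 6, shift 4: eliminating its day and shift leaves {5, 6}.
Day 6, shift 6: eliminating its day and shift leaves {2, 6}.
Day 7, shift 4: eliminating its day and shift leaves {3, 6}.
Day 7, shift 6: eliminating its day and shift leaves {6}.
Only one assignment across all blanks avoids any day or shift repeat, giving 1 completion.

1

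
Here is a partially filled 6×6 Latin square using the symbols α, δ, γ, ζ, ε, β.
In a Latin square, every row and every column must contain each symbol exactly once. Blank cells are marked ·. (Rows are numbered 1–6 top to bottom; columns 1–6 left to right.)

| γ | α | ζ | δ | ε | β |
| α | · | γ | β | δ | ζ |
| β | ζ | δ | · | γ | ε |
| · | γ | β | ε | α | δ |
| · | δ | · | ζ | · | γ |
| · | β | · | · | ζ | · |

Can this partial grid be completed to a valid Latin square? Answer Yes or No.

No row or column among the givens repeats a symbol, and propagating forced cells runs into no contradiction.
One valid completion exists (for instance, γ α ζ δ ε β / α ε γ β δ ζ / β ζ δ α γ ε / ζ γ β ε α δ / ε δ α ζ β γ / δ β ε γ ζ α).

Yes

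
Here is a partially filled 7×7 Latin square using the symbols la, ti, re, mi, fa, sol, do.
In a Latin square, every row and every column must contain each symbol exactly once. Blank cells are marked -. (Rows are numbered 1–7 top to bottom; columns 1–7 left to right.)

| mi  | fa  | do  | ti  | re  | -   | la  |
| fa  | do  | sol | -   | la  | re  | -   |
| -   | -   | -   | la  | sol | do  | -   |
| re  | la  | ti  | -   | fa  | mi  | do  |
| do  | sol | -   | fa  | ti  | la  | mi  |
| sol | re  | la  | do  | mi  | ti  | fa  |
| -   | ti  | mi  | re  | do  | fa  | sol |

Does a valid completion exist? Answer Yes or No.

Yes

No row or column among the givens repeats a symbol, and propagating forced cells runs into no contradiction.
One valid completion exists (for instance, mi fa do ti re sol la / fa do sol mi la re ti / ti mi fa la sol do re / re la ti sol fa mi do / do sol re fa ti la mi / sol re la do mi ti fa / la ti mi re do fa sol).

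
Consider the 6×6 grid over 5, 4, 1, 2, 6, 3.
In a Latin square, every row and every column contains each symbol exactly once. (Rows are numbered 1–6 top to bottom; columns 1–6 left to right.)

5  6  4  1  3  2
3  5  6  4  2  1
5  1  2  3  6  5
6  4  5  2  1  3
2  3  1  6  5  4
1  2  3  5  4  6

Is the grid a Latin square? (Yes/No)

No

Column 1 contains 5 twice (at rows 1 and 3), so it is not a permutation.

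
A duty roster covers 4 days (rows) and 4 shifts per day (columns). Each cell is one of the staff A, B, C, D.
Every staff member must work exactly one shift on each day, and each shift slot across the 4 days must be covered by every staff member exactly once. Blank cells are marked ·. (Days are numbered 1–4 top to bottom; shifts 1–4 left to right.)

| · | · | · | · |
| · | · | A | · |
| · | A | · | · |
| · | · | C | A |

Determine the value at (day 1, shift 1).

Day 1, shift 1 is narrowed to {A, B, C, D}.
If it were B, then day 1, shift 4 would be left with no valid symbol.
If it were C, propagating the remaining blanks reaches a contradiction.
If it were D, then day 1, shift 4 would be left with no valid symbol.
So day 1, shift 1 must be A.

A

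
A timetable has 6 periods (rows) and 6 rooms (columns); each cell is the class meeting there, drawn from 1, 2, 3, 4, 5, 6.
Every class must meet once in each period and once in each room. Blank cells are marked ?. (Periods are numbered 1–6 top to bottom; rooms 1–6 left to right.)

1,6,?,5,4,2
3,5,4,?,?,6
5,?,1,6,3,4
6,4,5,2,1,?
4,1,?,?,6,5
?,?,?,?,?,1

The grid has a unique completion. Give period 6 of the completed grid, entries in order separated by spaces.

Period 6, room 1: period 6 has {1} and room 1 has {1, 3, 4, 5, 6}, leaving only 2.
Period 6, room 2: period 6 has {1, 2} and room 2 has {1, 4, 5, 6}, leaving only 3.
Period 6, room 3: period 6 has {1, 2, 3} and room 3 has {1, 4, 5}, leaving only 6.
Period 6, room 4: period 6 has {1, 2, 3, 6} and room 4 has {2, 5, 6}, leaving only 4.
Period 6, room 5: period 6 has {1, 2, 3, 4, 6} and room 5 has {1, 3, 4, 6}, leaving only 5.
So period 6 reads: 2 3 6 4 5 1.

2 3 6 4 5 1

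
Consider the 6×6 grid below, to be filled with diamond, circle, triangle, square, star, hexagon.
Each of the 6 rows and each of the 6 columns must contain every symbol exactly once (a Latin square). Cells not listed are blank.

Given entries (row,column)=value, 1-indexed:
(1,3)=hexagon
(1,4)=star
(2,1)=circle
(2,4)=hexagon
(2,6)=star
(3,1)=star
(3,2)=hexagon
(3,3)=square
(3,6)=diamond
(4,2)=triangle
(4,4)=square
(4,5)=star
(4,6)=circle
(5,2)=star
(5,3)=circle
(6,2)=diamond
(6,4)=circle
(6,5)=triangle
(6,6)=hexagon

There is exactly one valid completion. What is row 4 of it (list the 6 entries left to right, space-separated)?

hexagon triangle diamond square star circle

Row 4, column 3: row 4 has {circle, triangle, square, star} and column 3 has {circle, square, hexagon}, leaving only diamond.
Row 4, column 1: row 4 has {diamond, circle, triangle, square, star} and column 1 has {circle, star}, leaving only hexagon.
So row 4 reads: hexagon triangle diamond square star circle.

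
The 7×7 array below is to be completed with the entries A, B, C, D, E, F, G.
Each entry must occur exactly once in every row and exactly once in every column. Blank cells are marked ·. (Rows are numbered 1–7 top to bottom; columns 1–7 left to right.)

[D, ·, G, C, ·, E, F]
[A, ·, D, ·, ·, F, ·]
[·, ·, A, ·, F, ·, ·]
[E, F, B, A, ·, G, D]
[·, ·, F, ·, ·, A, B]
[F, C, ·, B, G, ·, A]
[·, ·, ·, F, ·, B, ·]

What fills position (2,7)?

Row 4, column 5: row 4 has {A, B, D, E, F, G} and column 5 has {F, G}, leaving only C.
Row 6, column 3: row 6 has {A, B, C, F, G} and column 3 has {A, B, D, F, G}, leaving only E.
Row 6, column 6: row 6 has {A, B, C, E, F, G} and column 6 has {A, B, E, F, G}, leaving only D.
Row 3, column 6: row 3 has {A, F} and column 6 has {A, B, D, E, F, G}, leaving only C.
Row 7, column 3: row 7 has {B, F} and column 3 has {A, B, D, E, F, G}, leaving only C.
Row 7, column 1: row 7 has {B, C, F} and column 1 has {A, D, E, F}, leaving only G.
Row 3, column 1: row 3 has {A, C, F} and column 1 has {A, D, E, F, G}, leaving only B.
Row 5, column 1: row 5 has {A, B, F} and column 1 has {A, B, D, E, F, G}, leaving only C.
Row 7, column 7: row 7 has {B, C, F, G} and column 7 has {A, B, D, F}, leaving only E.
Row 3, column 7: row 3 has {A, B, C, F} and column 7 has {A, B, D, E, F}, leaving only G.
Row 2 already has {A, D, F} and column 7 already has {A, B, D, E, F, G}, so row 2, column 7 must be C.

C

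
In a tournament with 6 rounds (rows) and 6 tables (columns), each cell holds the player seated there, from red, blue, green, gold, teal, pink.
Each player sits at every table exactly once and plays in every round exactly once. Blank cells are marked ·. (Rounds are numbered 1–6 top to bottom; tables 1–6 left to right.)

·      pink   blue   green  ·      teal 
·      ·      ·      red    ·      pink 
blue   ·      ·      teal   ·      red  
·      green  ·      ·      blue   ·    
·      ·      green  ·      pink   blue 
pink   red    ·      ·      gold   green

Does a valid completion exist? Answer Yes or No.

Yes

No round or table among the givens repeats a symbol, and propagating forced cells runs into no contradiction.
One valid completion exists (for instance, gold pink blue green red teal / green blue gold red teal pink / blue gold pink teal green red / teal green red pink blue gold / red teal green gold pink blue / pink red teal blue gold green).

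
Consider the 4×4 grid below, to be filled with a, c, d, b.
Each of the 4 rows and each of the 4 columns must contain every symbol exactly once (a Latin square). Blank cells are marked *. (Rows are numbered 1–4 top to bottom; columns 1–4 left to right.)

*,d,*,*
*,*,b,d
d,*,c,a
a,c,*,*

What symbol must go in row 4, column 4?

Row 4 already has {a, c} and column 4 already has {a, d}, so row 4, column 4 must be b.

b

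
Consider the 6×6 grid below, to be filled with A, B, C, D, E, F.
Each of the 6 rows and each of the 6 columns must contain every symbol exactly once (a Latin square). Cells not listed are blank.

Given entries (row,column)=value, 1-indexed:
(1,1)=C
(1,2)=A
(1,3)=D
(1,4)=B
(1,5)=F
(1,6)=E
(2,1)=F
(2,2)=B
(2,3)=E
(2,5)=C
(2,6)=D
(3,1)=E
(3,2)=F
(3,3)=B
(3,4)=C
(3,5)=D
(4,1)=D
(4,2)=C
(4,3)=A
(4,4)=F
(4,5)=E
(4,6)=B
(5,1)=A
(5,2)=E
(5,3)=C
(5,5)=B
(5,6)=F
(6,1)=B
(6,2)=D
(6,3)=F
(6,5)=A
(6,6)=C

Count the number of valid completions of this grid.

1

Row 2, column 4: eliminating its row and column leaves {A}.
Row 3, column 6: eliminating its row and column leaves {A}.
Row 5, column 4: eliminating its row and column leaves {D}.
Row 6, column 4: eliminating its row and column leaves {E}.
Only one assignment across all blanks avoids any row or column repeat, giving 1 completion.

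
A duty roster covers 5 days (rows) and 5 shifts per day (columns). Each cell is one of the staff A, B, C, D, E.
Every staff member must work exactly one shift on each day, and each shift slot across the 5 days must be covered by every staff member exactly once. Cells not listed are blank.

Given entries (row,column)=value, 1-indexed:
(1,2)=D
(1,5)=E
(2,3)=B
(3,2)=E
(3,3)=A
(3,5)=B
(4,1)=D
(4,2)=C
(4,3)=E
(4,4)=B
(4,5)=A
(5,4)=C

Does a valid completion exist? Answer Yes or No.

Day 1, shift 3: day 1 has {D, E} and shift 3 has {A, B, E}, so it must be C.
Day 1, shift 4: day 1 has {C, D, E} and shift 4 has {B, C}, so it must be A.
Day 1, shift 1: day 1 has {A, C, D, E} and shift 1 has {D}, so it must be B.
Day 2, shift 2: day 2 has {B} and shift 2 has {C, D, E}, so it must be A.
Day 3, shift 1: day 3 has {A, B, E} and shift 1 has {B, D}, so it must be C.
Day 2, shift 1: day 2 has {A, B} and shift 1 has {B, C, D}, so it must be E.
Day 2, shift 4: day 2 has {A, B, E} and shift 4 has {A, B, C}, so it must be D.
Now day 3, shift 4: day 3 together with shift 4 already contain {A, B, C, D, E} — every symbol — so nothing can go there. The grid has no valid completion.

No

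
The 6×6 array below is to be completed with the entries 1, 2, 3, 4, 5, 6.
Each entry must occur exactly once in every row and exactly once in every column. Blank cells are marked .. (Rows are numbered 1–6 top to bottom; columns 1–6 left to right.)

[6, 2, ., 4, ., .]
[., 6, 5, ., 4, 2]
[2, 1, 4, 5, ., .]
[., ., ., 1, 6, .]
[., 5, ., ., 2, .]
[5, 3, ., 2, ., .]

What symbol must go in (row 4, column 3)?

Row 2, column 4: row 2 has {2, 4, 5, 6} and column 4 has {1, 2, 4, 5}, leaving only 3.
Row 2, column 1: row 2 has {2, 3, 4, 5, 6} and column 1 has {2, 5, 6}, leaving only 1.
Row 3, column 5: row 3 has {1, 2, 4, 5} and column 5 has {2, 4, 6}, leaving only 3.
Row 3, column 6: row 3 has {1, 2, 3, 4, 5} and column 6 has {2}, leaving only 6.
Row 4, column 2: row 4 has {1, 6} and column 2 has {1, 2, 3, 5, 6}, leaving only 4.
Row 4, column 1: row 4 has {1, 4, 6} and column 1 has {1, 2, 5, 6}, leaving only 3.
Row 4 already has {1, 3, 4, 6} and column 3 already has {4, 5}, so row 4, column 3 must be 2.

2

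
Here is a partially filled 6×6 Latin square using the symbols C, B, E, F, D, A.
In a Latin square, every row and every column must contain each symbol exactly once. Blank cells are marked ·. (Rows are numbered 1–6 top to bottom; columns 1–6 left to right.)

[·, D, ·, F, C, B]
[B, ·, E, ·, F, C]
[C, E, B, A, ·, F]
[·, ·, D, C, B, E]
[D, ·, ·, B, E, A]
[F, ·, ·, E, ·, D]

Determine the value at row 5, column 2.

Row 1, column 3: row 1 has {C, B, F, D} and column 3 has {B, E, D}, leaving only A.
Row 1, column 1: row 1 has {C, B, F, D, A} and column 1 has {C, B, F, D}, leaving only E.
Row 2, column 2: row 2 has {C, B, E, F} and column 2 has {E, D}, leaving only A.
Row 2, column 4: row 2 has {C, B, E, F, A} and column 4 has {C, B, E, F, A}, leaving only D.
Row 3, column 5: row 3 has {C, B, E, F, A} and column 5 has {C, B, E, F}, leaving only D.
Row 4, column 1: row 4 has {C, B, E, D} and column 1 has {C, B, E, F, D}, leaving only A.
Row 4, column 2: row 4 has {C, B, E, D, A} and column 2 has {E, D, A}, leaving only F.
Row 5 already has {B, E, D, A} and column 2 already has {E, F, D, A}, so row 5, column 2 must be C.

C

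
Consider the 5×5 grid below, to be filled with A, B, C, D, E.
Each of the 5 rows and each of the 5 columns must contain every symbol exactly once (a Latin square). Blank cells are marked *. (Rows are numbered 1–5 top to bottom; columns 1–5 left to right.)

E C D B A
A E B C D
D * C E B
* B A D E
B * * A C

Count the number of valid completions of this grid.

1

Row 3, column 2: eliminating its row and column leaves {A}.
Row 4, column 1: eliminating its row and column leaves {C}.
Row 5, column 2: eliminating its row and column leaves {D}.
Row 5, column 3: eliminating its row and column leaves {E}.
Only one assignment across all blanks avoids any row or column repeat, giving 1 completion.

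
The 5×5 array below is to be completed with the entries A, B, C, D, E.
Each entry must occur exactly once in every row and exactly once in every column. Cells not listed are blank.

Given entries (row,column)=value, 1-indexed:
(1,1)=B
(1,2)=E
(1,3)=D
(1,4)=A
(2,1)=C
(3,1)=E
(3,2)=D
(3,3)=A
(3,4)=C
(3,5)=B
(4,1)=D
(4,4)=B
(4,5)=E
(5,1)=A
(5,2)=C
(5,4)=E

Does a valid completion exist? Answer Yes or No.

Yes

No row or column among the givens repeats a symbol, and propagating forced cells runs into no contradiction.
One valid completion exists (for instance, B E D A C / C B E D A / E D A C B / D A C B E / A C B E D).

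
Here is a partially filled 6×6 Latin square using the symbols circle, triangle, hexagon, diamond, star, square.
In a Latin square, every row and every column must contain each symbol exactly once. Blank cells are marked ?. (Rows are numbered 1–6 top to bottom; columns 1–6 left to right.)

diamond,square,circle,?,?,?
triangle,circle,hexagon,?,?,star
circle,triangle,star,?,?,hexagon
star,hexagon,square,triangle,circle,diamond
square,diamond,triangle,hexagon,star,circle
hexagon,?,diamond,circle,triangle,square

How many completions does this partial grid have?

2

Row 1, column 4: eliminating its row and column leaves {star}.
Row 1, column 5: eliminating its row and column leaves {hexagon}.
Row 1, column 6: eliminating its row and column leaves {triangle}.
Row 2, column 4: eliminating its row and column leaves {diamond, square}.
Row 2, column 5: eliminating its row and column leaves {diamond, square}.
Row 3, column 4: eliminating its row and column leaves {diamond, square}.
Row 3, column 5: eliminating its row and column leaves {diamond, square}.
Row 6, column 2: eliminating its row and column leaves {star}.
Enumerating the assignments across these blanks that avoid any row or column repeat gives 2 completions.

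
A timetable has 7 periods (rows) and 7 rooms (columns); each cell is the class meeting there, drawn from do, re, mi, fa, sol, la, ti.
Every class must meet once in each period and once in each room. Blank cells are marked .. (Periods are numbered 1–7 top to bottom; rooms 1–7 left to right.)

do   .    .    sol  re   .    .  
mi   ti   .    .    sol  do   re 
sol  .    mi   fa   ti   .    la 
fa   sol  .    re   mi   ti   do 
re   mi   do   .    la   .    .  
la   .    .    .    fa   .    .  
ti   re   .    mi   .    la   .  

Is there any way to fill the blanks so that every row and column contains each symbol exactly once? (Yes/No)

Period 2, room 4: period 2 has {do, re, mi, sol, ti} and room 4 has {re, mi, fa, sol}, so it must be la.
Period 2, room 3: period 2 has {do, re, mi, sol, la, ti} and room 3 has {do, mi}, so it must be fa.
Period 3, room 2: period 3 has {mi, fa, sol, la, ti} and room 2 has {re, mi, sol, ti}, so it must be do.
Now period 6, room 2: period 6 together with room 2 already contain {do, re, mi, fa, sol, la, ti} — every symbol — so nothing can go there. The grid has no valid completion.

No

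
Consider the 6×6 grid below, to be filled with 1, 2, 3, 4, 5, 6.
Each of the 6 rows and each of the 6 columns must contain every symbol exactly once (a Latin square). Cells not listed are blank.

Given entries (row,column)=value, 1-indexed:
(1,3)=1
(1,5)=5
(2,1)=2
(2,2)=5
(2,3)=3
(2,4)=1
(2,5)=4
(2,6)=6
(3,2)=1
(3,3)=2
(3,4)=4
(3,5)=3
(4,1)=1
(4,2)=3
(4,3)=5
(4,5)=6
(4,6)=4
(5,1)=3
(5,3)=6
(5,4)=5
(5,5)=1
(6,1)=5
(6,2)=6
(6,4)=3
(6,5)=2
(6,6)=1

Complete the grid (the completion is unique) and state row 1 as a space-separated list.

Row 3, column 1: row 3 has {1, 2, 3, 4} and column 1 has {1, 2, 3, 5}, leaving only 6.
Row 1, column 1: row 1 has {1, 5} and column 1 has {1, 2, 3, 5, 6}, leaving only 4.
Row 1, column 2: row 1 has {1, 4, 5} and column 2 has {1, 3, 5, 6}, leaving only 2.
Row 1, column 4: row 1 has {1, 2, 4, 5} and column 4 has {1, 3, 4, 5}, leaving only 6.
Row 1, column 6: row 1 has {1, 2, 4, 5, 6} and column 6 has {1, 4, 6}, leaving only 3.
So row 1 reads: 4 2 1 6 5 3.

4 2 1 6 5 3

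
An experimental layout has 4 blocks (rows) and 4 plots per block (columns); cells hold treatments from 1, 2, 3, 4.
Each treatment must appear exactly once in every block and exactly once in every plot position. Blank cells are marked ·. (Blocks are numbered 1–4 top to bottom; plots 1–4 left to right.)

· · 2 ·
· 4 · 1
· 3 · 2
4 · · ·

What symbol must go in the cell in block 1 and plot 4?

Block 1, plot 2: block 1 has {2} and plot 2 has {3, 4}, leaving only 1.
Block 1, plot 1: block 1 has {1, 2} and plot 1 has {4}, leaving only 3.
Block 1 already has {1, 2, 3} and plot 4 already has {1, 2}, so block 1, plot 4 must be 4.

4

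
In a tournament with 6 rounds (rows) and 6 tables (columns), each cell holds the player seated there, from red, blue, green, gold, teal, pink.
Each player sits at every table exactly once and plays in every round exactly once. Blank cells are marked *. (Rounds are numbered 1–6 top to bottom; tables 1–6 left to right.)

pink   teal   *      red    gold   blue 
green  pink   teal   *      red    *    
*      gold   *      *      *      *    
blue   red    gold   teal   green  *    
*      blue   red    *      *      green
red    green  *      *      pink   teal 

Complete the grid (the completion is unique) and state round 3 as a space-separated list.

teal gold pink green blue red

Round 3, table 1: round 3 has {gold} and table 1 has {red, blue, green, pink}, leaving only teal.
Round 3, table 5: round 3 has {gold, teal} and table 5 has {red, green, gold, pink}, leaving only blue.
Round 1, table 3: round 1 has {red, blue, gold, teal, pink} and table 3 has {red, gold, teal}, leaving only green.
Round 3, table 3: round 3 has {blue, gold, teal} and table 3 has {red, green, gold, teal}, leaving only pink.
Round 3, table 4: round 3 has {blue, gold, teal, pink} and table 4 has {red, teal}, leaving only green.
Round 3, table 6: round 3 has {blue, green, gold, teal, pink} and table 6 has {blue, green, teal}, leaving only red.
So round 3 reads: teal gold pink green blue red.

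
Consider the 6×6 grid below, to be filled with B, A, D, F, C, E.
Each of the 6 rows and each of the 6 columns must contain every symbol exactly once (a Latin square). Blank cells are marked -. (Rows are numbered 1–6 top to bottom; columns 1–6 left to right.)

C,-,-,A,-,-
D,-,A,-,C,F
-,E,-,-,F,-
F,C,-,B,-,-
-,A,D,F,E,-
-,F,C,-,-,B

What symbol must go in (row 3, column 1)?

A

Row 2, column 2: row 2 has {A, D, F, C} and column 2 has {A, F, C, E}, leaving only B.
Row 1, column 2: row 1 has {A, C} and column 2 has {B, A, F, C, E}, leaving only D.
Row 1, column 5: row 1 has {A, D, C} and column 5 has {F, C, E}, leaving only B.
Row 1, column 6: row 1 has {B, A, D, C} and column 6 has {B, F}, leaving only E.
Row 1, column 3: row 1 has {B, A, D, C, E} and column 3 has {A, D, C}, leaving only F.
Row 2, column 4: row 2 has {B, A, D, F, C} and column 4 has {B, A, F}, leaving only E.
Row 3, column 3: row 3 has {F, E} and column 3 has {A, D, F, C}, leaving only B.
Row 3 already has {B, F, E} and column 1 already has {D, F, C}, so row 3, column 1 must be A.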